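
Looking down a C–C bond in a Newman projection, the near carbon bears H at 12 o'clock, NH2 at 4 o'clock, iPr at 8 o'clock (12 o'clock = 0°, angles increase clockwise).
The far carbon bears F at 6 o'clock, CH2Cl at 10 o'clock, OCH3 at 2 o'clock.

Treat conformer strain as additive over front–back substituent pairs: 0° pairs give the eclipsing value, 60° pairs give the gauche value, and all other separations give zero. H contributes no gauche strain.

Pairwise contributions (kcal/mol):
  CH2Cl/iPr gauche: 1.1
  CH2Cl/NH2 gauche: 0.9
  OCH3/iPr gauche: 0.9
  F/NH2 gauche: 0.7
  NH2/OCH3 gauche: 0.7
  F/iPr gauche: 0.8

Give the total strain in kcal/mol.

3.3 kcal/mol

This conformer (staggered): NH2(120°)/F(180°) gauche 0.7; NH2(120°)/OCH3(60°) gauche 0.7; iPr(240°)/F(180°) gauche 0.8; iPr(240°)/CH2Cl(300°) gauche 1.1 → 3.3 kcal/mol.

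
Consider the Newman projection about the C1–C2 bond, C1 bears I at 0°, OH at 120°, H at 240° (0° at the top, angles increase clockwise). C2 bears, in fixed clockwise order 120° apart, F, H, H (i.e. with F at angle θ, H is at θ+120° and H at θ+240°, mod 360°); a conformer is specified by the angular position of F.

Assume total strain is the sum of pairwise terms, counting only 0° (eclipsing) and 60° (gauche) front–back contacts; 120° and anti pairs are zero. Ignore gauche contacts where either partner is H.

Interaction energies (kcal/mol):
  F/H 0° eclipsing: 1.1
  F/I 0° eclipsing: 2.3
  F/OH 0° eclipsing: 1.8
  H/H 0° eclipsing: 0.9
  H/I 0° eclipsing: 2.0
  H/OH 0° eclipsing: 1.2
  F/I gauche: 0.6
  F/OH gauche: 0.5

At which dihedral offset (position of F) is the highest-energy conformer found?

120°

F at 0° (eclipsed): I–F eclipsed, OH–H eclipsed, H–H eclipsed; 2.3 + 1.2 + 0.9 = 4.4 kcal/mol.
F at 60° (staggered): I–F gauche, OH–F gauche; 0.6 + 0.5 = 1.1 kcal/mol.
F at 120° (eclipsed): I–H eclipsed, OH–F eclipsed, H–H eclipsed; 2.0 + 1.8 + 0.9 = 4.7 kcal/mol.
F at 180° (staggered): OH–F gauche; 0.5 = 0.5 kcal/mol.
F at 240° (eclipsed): I–H eclipsed, OH–H eclipsed, H–F eclipsed; 2.0 + 1.2 + 1.1 = 4.3 kcal/mol.
F at 300° (staggered): I–F gauche; 0.6 = 0.6 kcal/mol.
The maximum (4.7 kcal/mol) occurs with F at 120°.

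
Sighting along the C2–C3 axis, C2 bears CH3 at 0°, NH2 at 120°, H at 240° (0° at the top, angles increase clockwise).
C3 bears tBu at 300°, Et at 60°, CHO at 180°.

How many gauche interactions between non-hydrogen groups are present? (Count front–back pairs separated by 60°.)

4

Non-H gauche pairs: CH3(0°)/tBu(300°); CH3(0°)/Et(60°); NH2(120°)/Et(60°); NH2(120°)/CHO(180°) — 4 interactions.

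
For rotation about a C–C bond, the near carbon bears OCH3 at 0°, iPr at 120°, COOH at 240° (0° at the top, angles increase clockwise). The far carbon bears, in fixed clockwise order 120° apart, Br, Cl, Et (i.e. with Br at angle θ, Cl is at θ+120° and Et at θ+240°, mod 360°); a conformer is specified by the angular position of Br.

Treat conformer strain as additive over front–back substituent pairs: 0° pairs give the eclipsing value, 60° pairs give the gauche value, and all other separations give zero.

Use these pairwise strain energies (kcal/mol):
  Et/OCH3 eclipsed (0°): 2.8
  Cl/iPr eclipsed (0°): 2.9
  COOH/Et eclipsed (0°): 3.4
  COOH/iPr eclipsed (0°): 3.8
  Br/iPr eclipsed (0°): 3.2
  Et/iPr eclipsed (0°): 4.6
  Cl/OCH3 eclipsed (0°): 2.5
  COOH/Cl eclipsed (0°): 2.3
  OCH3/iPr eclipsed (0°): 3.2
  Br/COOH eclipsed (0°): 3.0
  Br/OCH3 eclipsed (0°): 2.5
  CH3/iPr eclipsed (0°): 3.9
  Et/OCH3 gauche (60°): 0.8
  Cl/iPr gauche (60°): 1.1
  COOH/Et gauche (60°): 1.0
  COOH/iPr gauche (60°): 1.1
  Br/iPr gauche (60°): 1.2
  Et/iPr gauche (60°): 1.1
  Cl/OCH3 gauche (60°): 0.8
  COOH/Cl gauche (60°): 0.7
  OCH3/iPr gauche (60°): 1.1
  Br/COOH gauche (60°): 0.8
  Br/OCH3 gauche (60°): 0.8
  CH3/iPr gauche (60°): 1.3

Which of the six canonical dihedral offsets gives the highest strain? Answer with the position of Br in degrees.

Br at 0° is eclipsed. OCH3 at 0° is eclipsed with Br at 0° (2.5); iPr at 120° is eclipsed with Cl at 120° (2.9); COOH at 240° is eclipsed with Et at 240° (3.4). Total 8.8 kcal/mol.
Br at 60° is staggered. OCH3 at 0° is gauche with Br at 60° (0.8); OCH3 at 0° is gauche with Et at 300° (0.8); iPr at 120° is gauche with Br at 60° (1.2); iPr at 120° is gauche with Cl at 180° (1.1); COOH at 240° is gauche with Cl at 180° (0.7); COOH at 240° is gauche with Et at 300° (1.0). Total 5.6 kcal/mol.
Br at 120° is eclipsed. OCH3 at 0° is eclipsed with Et at 0° (2.8); iPr at 120° is eclipsed with Br at 120° (3.2); COOH at 240° is eclipsed with Cl at 240° (2.3). Total 8.3 kcal/mol.
Br at 180° is staggered. OCH3 at 0° is gauche with Cl at 300° (0.8); OCH3 at 0° is gauche with Et at 60° (0.8); iPr at 120° is gauche with Br at 180° (1.2); iPr at 120° is gauche with Et at 60° (1.1); COOH at 240° is gauche with Br at 180° (0.8); COOH at 240° is gauche with Cl at 300° (0.7). Total 5.4 kcal/mol.
Br at 240° is eclipsed. OCH3 at 0° is eclipsed with Cl at 0° (2.5); iPr at 120° is eclipsed with Et at 120° (4.6); COOH at 240° is eclipsed with Br at 240° (3.0). Total 10.1 kcal/mol.
Br at 300° is staggered. OCH3 at 0° is gauche with Br at 300° (0.8); OCH3 at 0° is gauche with Cl at 60° (0.8); iPr at 120° is gauche with Cl at 60° (1.1); iPr at 120° is gauche with Et at 180° (1.1); COOH at 240° is gauche with Br at 300° (0.8); COOH at 240° is gauche with Et at 180° (1.0). Total 5.6 kcal/mol.
The maximum (10.1 kcal/mol) occurs with Br at 240°.

240°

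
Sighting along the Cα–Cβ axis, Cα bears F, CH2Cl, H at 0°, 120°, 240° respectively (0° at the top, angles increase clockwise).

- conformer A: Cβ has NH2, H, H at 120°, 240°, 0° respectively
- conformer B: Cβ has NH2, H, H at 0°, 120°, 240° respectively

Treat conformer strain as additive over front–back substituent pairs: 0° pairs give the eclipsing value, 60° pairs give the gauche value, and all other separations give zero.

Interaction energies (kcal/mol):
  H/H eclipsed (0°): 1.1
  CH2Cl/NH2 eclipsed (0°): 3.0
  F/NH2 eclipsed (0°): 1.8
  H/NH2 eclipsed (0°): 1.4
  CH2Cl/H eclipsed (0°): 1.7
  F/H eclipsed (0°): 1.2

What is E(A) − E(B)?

+0.7 kcal/mol

A is eclipsed. F at 0° is eclipsed with H at 0° (1.2); CH2Cl at 120° is eclipsed with NH2 at 120° (3.0); H at 240° is eclipsed with H at 240° (1.1). Total 5.3 kcal/mol.
B is eclipsed. F at 0° is eclipsed with NH2 at 0° (1.8); CH2Cl at 120° is eclipsed with H at 120° (1.7); H at 240° is eclipsed with H at 240° (1.1). Total 4.6 kcal/mol.
E(A) − E(B) = 5.3 − 4.6 = +0.7 kcal/mol.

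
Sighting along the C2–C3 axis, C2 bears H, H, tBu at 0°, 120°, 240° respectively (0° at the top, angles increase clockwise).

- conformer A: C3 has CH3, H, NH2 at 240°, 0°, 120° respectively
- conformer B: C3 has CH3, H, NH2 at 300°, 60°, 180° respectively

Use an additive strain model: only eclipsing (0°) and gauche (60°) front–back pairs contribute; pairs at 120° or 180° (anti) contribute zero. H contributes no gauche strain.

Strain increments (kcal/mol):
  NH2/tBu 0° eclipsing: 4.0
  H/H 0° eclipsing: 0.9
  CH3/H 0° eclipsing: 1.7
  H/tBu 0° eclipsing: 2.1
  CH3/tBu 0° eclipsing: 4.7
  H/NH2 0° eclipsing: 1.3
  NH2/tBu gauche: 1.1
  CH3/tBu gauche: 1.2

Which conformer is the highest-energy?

A

A (eclipsed): H–H eclipsed, H–NH2 eclipsed, tBu–CH3 eclipsed; 0.9 + 1.3 + 4.7 = 6.9 kcal/mol.
B (staggered): tBu–CH3 gauche, tBu–NH2 gauche; 1.2 + 1.1 = 2.3 kcal/mol.
A has the highest total (6.9 kcal/mol).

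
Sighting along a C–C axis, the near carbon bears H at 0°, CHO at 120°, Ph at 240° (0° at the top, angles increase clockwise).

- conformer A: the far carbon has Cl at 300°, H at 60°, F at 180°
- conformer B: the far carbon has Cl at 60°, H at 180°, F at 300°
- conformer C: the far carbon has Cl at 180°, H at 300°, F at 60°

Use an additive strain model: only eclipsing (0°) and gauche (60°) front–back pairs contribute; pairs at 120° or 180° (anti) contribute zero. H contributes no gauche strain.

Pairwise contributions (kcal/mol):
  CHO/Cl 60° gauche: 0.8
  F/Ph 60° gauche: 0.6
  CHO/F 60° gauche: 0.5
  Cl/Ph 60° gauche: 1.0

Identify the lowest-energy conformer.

A is staggered. CHO at 120° is gauche with F at 180° (0.5); Ph at 240° is gauche with Cl at 300° (1.0); Ph at 240° is gauche with F at 180° (0.6). Total 2.1 kcal/mol.
B is staggered. CHO at 120° is gauche with Cl at 60° (0.8); Ph at 240° is gauche with F at 300° (0.6). Total 1.4 kcal/mol.
C is staggered. CHO at 120° is gauche with Cl at 180° (0.8); CHO at 120° is gauche with F at 60° (0.5); Ph at 240° is gauche with Cl at 180° (1.0). Total 2.3 kcal/mol.
B has the lowest total (1.4 kcal/mol).

B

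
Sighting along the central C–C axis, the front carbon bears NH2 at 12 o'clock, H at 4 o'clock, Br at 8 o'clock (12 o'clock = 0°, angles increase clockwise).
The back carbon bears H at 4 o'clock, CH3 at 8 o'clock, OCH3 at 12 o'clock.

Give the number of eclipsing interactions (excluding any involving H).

Non-H eclipsing pairs: NH2(0°)/OCH3(0°); Br(240°)/CH3(240°) — 2 interactions.

2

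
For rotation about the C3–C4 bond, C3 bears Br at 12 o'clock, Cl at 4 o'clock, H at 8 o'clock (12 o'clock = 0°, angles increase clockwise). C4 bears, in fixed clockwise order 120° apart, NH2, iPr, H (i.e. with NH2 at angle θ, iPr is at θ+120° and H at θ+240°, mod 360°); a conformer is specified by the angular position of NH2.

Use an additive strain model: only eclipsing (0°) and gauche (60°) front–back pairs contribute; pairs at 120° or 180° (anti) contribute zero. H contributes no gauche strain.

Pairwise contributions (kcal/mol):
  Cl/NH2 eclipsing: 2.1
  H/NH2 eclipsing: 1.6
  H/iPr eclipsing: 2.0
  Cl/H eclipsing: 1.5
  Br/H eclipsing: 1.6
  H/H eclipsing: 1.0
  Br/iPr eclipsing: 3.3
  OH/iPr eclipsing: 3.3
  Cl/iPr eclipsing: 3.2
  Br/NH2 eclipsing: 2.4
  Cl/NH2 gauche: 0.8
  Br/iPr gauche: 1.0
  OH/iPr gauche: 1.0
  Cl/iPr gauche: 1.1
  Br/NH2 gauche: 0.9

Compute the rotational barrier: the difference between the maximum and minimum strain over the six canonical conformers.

4.8 kcal/mol

NH2 at 0° (eclipsed): Br(0°)/NH2(0°) eclipsed 2.4; Cl(120°)/iPr(120°) eclipsed 3.2; H(240°)/H(240°) eclipsed 1.0 → 6.6 kcal/mol.
NH2 at 60° (staggered): Br(0°)/NH2(60°) gauche 0.9; Cl(120°)/NH2(60°) gauche 0.8; Cl(120°)/iPr(180°) gauche 1.1 → 2.8 kcal/mol.
NH2 at 120° (eclipsed): Br(0°)/H(0°) eclipsed 1.6; Cl(120°)/NH2(120°) eclipsed 2.1; H(240°)/iPr(240°) eclipsed 2.0 → 5.7 kcal/mol.
NH2 at 180° (staggered): Br(0°)/iPr(300°) gauche 1.0; Cl(120°)/NH2(180°) gauche 0.8 → 1.8 kcal/mol.
NH2 at 240° (eclipsed): Br(0°)/iPr(0°) eclipsed 3.3; Cl(120°)/H(120°) eclipsed 1.5; H(240°)/NH2(240°) eclipsed 1.6 → 6.4 kcal/mol.
NH2 at 300° (staggered): Br(0°)/NH2(300°) gauche 0.9; Br(0°)/iPr(60°) gauche 1.0; Cl(120°)/iPr(60°) gauche 1.1 → 3.0 kcal/mol.
Max at 0° (6.6 kcal/mol), min at 180° (1.8 kcal/mol); barrier = 4.8 kcal/mol.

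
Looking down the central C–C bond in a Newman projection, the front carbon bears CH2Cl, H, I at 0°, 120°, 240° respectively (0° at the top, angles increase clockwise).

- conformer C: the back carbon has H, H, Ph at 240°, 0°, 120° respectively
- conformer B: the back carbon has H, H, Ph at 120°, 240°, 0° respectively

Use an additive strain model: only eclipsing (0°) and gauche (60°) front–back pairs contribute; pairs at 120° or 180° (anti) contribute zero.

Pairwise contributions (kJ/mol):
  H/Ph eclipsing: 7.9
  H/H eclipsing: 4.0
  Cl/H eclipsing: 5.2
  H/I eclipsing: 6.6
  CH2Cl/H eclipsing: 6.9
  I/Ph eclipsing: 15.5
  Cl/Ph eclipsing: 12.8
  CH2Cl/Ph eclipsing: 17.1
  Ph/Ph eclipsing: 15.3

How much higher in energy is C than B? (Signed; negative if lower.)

C is eclipsed. CH2Cl at 0° is eclipsed with H at 0° (6.9); H at 120° is eclipsed with Ph at 120° (7.9); I at 240° is eclipsed with H at 240° (6.6). Total 21.4 kJ/mol.
B is eclipsed. CH2Cl at 0° is eclipsed with Ph at 0° (17.1); H at 120° is eclipsed with H at 120° (4.0); I at 240° is eclipsed with H at 240° (6.6). Total 27.7 kJ/mol.
E(C) − E(B) = 21.4 − 27.7 = -6.3 kJ/mol.

-6.3 kJ/mol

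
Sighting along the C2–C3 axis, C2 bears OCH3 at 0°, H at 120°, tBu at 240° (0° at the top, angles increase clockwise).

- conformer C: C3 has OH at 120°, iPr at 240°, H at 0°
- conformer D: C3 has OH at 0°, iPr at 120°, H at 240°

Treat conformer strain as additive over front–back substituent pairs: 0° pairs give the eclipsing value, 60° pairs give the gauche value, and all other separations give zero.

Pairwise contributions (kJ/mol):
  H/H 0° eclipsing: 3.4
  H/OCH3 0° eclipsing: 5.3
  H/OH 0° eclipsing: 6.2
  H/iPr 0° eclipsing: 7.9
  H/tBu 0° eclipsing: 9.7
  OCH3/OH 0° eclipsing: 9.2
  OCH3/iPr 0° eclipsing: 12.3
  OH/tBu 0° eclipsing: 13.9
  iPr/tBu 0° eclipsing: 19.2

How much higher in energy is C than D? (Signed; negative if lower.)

+3.9 kJ/mol

C (eclipsed): OCH3(0°)/H(0°) eclipsed 5.3; H(120°)/OH(120°) eclipsed 6.2; tBu(240°)/iPr(240°) eclipsed 19.2 → 30.7 kJ/mol.
D (eclipsed): OCH3(0°)/OH(0°) eclipsed 9.2; H(120°)/iPr(120°) eclipsed 7.9; tBu(240°)/H(240°) eclipsed 9.7 → 26.8 kJ/mol.
E(C) − E(D) = 30.7 − 26.8 = +3.9 kJ/mol.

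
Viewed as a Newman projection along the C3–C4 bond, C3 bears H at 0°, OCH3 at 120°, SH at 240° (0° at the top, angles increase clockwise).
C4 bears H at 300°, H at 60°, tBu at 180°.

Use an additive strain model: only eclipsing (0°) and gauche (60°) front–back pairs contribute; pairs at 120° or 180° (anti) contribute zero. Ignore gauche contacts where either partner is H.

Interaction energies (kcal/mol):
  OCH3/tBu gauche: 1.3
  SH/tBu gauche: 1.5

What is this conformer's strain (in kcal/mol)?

This conformer (staggered): OCH3(120°)/tBu(180°) gauche 1.3; SH(240°)/tBu(180°) gauche 1.5 → 2.8 kcal/mol.

2.8 kcal/mol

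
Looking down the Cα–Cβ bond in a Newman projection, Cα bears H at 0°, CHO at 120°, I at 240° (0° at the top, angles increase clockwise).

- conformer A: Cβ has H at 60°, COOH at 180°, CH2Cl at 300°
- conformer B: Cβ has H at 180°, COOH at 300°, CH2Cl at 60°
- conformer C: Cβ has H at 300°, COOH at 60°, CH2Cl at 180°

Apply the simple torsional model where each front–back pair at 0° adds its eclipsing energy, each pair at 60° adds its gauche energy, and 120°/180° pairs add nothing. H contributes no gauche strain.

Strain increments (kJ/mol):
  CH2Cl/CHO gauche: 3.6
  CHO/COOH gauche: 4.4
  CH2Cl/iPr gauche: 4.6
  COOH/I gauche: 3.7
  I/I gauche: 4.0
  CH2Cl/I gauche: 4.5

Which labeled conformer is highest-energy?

A

A is staggered. CHO at 120° is gauche with COOH at 180° (4.4); I at 240° is gauche with COOH at 180° (3.7); I at 240° is gauche with CH2Cl at 300° (4.5). Total 12.6 kJ/mol.
B is staggered. CHO at 120° is gauche with CH2Cl at 60° (3.6); I at 240° is gauche with COOH at 300° (3.7). Total 7.3 kJ/mol.
C is staggered. CHO at 120° is gauche with COOH at 60° (4.4); CHO at 120° is gauche with CH2Cl at 180° (3.6); I at 240° is gauche with CH2Cl at 180° (4.5). Total 12.5 kJ/mol.
A has the highest total (12.6 kJ/mol).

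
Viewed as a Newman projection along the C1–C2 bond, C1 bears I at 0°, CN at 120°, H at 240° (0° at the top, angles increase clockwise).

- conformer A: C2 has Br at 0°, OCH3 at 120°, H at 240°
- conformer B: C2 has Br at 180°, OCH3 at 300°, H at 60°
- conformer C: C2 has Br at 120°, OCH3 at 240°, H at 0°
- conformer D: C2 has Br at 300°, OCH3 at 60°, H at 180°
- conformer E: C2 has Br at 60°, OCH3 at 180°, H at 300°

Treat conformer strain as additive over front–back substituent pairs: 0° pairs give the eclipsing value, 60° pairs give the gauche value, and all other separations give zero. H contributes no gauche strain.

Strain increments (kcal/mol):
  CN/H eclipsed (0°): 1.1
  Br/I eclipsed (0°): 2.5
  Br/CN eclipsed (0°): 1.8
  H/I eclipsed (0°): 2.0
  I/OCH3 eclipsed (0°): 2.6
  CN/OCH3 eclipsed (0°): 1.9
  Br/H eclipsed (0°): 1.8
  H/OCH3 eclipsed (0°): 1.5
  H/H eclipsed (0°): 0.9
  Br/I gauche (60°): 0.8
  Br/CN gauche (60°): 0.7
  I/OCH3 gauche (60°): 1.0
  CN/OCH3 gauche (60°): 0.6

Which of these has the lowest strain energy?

A is eclipsed. I at 0° is eclipsed with Br at 0° (2.5); CN at 120° is eclipsed with OCH3 at 120° (1.9); H at 240° is eclipsed with H at 240° (0.9). Total 5.3 kcal/mol.
B is staggered. I at 0° is gauche with OCH3 at 300° (1.0); CN at 120° is gauche with Br at 180° (0.7). Total 1.7 kcal/mol.
C is eclipsed. I at 0° is eclipsed with H at 0° (2.0); CN at 120° is eclipsed with Br at 120° (1.8); H at 240° is eclipsed with OCH3 at 240° (1.5). Total 5.3 kcal/mol.
D is staggered. I at 0° is gauche with Br at 300° (0.8); I at 0° is gauche with OCH3 at 60° (1.0); CN at 120° is gauche with OCH3 at 60° (0.6). Total 2.4 kcal/mol.
E is staggered. I at 0° is gauche with Br at 60° (0.8); CN at 120° is gauche with Br at 60° (0.7); CN at 120° is gauche with OCH3 at 180° (0.6). Total 2.1 kcal/mol.
B has the lowest total (1.7 kcal/mol).

B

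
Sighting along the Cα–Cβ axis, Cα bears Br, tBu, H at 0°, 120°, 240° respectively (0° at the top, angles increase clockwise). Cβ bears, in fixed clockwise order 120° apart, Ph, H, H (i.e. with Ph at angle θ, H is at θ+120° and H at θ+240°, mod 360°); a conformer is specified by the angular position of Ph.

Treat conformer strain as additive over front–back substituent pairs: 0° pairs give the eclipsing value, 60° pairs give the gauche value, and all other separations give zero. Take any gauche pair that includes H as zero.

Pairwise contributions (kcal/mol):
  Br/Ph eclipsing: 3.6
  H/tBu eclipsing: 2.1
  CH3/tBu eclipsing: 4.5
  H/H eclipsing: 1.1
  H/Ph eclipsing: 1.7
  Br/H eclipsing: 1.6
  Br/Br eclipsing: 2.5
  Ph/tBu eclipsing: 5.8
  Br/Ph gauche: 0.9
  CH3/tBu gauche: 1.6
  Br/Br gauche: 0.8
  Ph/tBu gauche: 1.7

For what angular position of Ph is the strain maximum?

120°

Ph at 0° is eclipsed. Br at 0° is eclipsed with Ph at 0° (3.6); tBu at 120° is eclipsed with H at 120° (2.1); H at 240° is eclipsed with H at 240° (1.1). Total 6.8 kcal/mol.
Ph at 60° is staggered. Br at 0° is gauche with Ph at 60° (0.9); tBu at 120° is gauche with Ph at 60° (1.7). Total 2.6 kcal/mol.
Ph at 120° is eclipsed. Br at 0° is eclipsed with H at 0° (1.6); tBu at 120° is eclipsed with Ph at 120° (5.8); H at 240° is eclipsed with H at 240° (1.1). Total 8.5 kcal/mol.
Ph at 180° is staggered. tBu at 120° is gauche with Ph at 180° (1.7). Total 1.7 kcal/mol.
Ph at 240° is eclipsed. Br at 0° is eclipsed with H at 0° (1.6); tBu at 120° is eclipsed with H at 120° (2.1); H at 240° is eclipsed with Ph at 240° (1.7). Total 5.4 kcal/mol.
Ph at 300° is staggered. Br at 0° is gauche with Ph at 300° (0.9). Total 0.9 kcal/mol.
The maximum (8.5 kcal/mol) occurs with Ph at 120°.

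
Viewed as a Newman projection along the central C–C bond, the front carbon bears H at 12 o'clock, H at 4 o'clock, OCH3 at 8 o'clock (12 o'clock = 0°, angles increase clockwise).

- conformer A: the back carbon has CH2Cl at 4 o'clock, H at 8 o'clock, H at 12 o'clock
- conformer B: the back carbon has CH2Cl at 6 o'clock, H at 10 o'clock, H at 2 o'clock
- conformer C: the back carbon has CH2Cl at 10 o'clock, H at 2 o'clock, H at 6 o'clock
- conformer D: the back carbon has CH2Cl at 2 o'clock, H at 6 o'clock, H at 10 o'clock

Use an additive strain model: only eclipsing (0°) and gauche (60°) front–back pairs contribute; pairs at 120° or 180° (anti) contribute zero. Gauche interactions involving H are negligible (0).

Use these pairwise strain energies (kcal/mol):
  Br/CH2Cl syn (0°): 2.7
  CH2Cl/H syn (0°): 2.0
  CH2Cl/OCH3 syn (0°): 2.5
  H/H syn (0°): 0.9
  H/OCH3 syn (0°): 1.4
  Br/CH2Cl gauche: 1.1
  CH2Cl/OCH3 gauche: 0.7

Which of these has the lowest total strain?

D

A is eclipsed. H at 0° is eclipsed with H at 0° (0.9); H at 120° is eclipsed with CH2Cl at 120° (2.0); OCH3 at 240° is eclipsed with H at 240° (1.4). Total 4.3 kcal/mol.
B is staggered. OCH3 at 240° is gauche with CH2Cl at 180° (0.7). Total 0.7 kcal/mol.
C is staggered. OCH3 at 240° is gauche with CH2Cl at 300° (0.7). Total 0.7 kcal/mol.
D (staggered): no non-H gauche contacts → 0.0 kcal/mol.
D has the lowest total (0.0 kcal/mol).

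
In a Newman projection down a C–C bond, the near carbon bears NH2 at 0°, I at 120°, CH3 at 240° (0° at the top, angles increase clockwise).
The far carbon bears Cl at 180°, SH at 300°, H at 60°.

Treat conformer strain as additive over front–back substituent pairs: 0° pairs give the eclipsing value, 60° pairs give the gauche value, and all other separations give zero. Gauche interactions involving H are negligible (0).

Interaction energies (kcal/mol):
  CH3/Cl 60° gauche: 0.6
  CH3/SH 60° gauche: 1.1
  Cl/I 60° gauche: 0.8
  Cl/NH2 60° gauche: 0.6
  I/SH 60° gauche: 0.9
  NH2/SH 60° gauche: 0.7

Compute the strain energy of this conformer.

This conformer (staggered): NH2–SH gauche, I–Cl gauche, CH3–Cl gauche, CH3–SH gauche; 0.7 + 0.8 + 0.6 + 1.1 = 3.2 kcal/mol.

3.2 kcal/mol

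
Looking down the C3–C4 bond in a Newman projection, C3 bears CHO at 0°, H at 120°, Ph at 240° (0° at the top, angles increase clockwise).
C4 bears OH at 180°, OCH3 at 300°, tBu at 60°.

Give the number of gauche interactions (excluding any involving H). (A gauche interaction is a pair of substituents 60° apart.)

4

Non-H gauche pairs: CHO(0°)/OCH3(300°); CHO(0°)/tBu(60°); Ph(240°)/OH(180°); Ph(240°)/OCH3(300°) — 4 interactions.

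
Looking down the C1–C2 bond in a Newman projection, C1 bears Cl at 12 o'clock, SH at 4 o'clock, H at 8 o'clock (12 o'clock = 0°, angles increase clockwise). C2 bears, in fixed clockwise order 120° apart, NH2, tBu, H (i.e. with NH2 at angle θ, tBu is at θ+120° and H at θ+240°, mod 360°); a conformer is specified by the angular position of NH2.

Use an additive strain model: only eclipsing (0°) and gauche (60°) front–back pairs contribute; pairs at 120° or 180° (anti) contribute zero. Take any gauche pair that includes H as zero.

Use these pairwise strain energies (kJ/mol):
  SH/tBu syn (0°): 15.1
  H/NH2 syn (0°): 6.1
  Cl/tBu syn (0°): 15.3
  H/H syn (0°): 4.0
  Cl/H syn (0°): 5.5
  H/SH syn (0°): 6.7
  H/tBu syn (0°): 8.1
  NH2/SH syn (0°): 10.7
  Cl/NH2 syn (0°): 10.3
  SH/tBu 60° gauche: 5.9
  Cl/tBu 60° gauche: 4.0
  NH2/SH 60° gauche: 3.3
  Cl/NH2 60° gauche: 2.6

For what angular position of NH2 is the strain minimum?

NH2 at 0° is eclipsed. Cl at 0° is eclipsed with NH2 at 0° (10.3); SH at 120° is eclipsed with tBu at 120° (15.1); H at 240° is eclipsed with H at 240° (4.0). Total 29.4 kJ/mol.
NH2 at 60° is staggered. Cl at 0° is gauche with NH2 at 60° (2.6); SH at 120° is gauche with NH2 at 60° (3.3); SH at 120° is gauche with tBu at 180° (5.9). Total 11.8 kJ/mol.
NH2 at 120° is eclipsed. Cl at 0° is eclipsed with H at 0° (5.5); SH at 120° is eclipsed with NH2 at 120° (10.7); H at 240° is eclipsed with tBu at 240° (8.1). Total 24.3 kJ/mol.
NH2 at 180° is staggered. Cl at 0° is gauche with tBu at 300° (4.0); SH at 120° is gauche with NH2 at 180° (3.3). Total 7.3 kJ/mol.
NH2 at 240° is eclipsed. Cl at 0° is eclipsed with tBu at 0° (15.3); SH at 120° is eclipsed with H at 120° (6.7); H at 240° is eclipsed with NH2 at 240° (6.1). Total 28.1 kJ/mol.
NH2 at 300° is staggered. Cl at 0° is gauche with NH2 at 300° (2.6); Cl at 0° is gauche with tBu at 60° (4.0); SH at 120° is gauche with tBu at 60° (5.9). Total 12.5 kJ/mol.
The minimum (7.3 kJ/mol) occurs with NH2 at 180°.

180°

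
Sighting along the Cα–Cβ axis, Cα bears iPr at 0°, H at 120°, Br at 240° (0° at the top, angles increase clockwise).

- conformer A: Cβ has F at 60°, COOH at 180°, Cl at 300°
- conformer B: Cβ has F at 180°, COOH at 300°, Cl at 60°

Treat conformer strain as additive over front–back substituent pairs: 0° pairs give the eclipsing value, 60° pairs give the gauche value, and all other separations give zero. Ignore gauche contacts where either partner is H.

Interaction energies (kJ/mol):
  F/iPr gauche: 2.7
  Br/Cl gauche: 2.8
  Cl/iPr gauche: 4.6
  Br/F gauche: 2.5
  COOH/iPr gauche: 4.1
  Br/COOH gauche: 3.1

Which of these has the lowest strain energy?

A

A is staggered. iPr at 0° is gauche with F at 60° (2.7); iPr at 0° is gauche with Cl at 300° (4.6); Br at 240° is gauche with COOH at 180° (3.1); Br at 240° is gauche with Cl at 300° (2.8). Total 13.2 kJ/mol.
B is staggered. iPr at 0° is gauche with COOH at 300° (4.1); iPr at 0° is gauche with Cl at 60° (4.6); Br at 240° is gauche with F at 180° (2.5); Br at 240° is gauche with COOH at 300° (3.1). Total 14.3 kJ/mol.
A has the lowest total (13.2 kJ/mol).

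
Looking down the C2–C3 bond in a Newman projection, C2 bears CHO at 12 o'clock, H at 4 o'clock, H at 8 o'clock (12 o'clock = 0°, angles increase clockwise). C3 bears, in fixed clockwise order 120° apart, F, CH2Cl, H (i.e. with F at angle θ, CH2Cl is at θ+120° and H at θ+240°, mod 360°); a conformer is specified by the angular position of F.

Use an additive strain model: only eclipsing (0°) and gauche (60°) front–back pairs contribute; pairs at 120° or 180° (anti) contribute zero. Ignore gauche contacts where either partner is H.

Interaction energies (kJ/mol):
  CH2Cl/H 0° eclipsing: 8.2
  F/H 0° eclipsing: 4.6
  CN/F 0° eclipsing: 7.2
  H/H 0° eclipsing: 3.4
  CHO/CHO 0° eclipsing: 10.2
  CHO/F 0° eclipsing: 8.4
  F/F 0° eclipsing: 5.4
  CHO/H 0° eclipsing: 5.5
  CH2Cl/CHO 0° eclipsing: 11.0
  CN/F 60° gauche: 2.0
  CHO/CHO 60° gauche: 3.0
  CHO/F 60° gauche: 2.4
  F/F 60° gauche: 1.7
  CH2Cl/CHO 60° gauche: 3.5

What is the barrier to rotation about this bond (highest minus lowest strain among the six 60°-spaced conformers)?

17.6 kJ/mol

F at 0° (eclipsed): CHO–F eclipsed, H–CH2Cl eclipsed, H–H eclipsed; 8.4 + 8.2 + 3.4 = 20.0 kJ/mol.
F at 60° (staggered): CHO–F gauche; 2.4 = 2.4 kJ/mol.
F at 120° (eclipsed): CHO–H eclipsed, H–F eclipsed, H–CH2Cl eclipsed; 5.5 + 4.6 + 8.2 = 18.3 kJ/mol.
F at 180° (staggered): CHO–CH2Cl gauche; 3.5 = 3.5 kJ/mol.
F at 240° (eclipsed): CHO–CH2Cl eclipsed, H–H eclipsed, H–F eclipsed; 11.0 + 3.4 + 4.6 = 19.0 kJ/mol.
F at 300° (staggered): CHO–F gauche, CHO–CH2Cl gauche; 2.4 + 3.5 = 5.9 kJ/mol.
Max at 0° (20.0 kJ/mol), min at 60° (2.4 kJ/mol); barrier = 17.6 kJ/mol.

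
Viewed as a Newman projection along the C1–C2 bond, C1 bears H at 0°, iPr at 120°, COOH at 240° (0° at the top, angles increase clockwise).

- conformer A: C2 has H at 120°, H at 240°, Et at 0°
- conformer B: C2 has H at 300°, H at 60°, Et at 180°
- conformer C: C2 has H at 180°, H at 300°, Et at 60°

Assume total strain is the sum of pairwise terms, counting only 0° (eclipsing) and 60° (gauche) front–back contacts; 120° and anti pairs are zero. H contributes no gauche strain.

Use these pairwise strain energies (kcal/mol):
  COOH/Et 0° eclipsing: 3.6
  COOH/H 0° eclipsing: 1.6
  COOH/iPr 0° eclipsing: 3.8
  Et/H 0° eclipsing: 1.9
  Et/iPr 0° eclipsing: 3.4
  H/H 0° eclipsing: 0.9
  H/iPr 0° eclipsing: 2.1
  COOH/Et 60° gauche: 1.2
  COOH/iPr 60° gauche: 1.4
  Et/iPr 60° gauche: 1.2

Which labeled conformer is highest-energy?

A

A (eclipsed): H–Et eclipsed, iPr–H eclipsed, COOH–H eclipsed; 1.9 + 2.1 + 1.6 = 5.6 kcal/mol.
B (staggered): iPr–Et gauche, COOH–Et gauche; 1.2 + 1.2 = 2.4 kcal/mol.
C (staggered): iPr–Et gauche; 1.2 = 1.2 kcal/mol.
A has the highest total (5.6 kcal/mol).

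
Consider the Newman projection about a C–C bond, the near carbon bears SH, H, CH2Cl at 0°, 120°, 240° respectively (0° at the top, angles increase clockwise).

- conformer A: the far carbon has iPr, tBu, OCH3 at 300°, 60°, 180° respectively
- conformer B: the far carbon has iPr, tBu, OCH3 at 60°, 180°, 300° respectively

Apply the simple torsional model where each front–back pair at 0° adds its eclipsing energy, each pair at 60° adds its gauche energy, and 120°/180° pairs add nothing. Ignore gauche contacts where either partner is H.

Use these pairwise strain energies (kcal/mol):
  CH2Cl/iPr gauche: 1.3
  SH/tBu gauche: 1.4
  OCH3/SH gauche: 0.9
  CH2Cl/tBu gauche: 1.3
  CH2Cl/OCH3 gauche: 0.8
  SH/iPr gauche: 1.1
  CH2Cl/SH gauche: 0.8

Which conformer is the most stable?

A (staggered): SH(0°)/iPr(300°) gauche 1.1; SH(0°)/tBu(60°) gauche 1.4; CH2Cl(240°)/iPr(300°) gauche 1.3; CH2Cl(240°)/OCH3(180°) gauche 0.8 → 4.6 kcal/mol.
B (staggered): SH(0°)/iPr(60°) gauche 1.1; SH(0°)/OCH3(300°) gauche 0.9; CH2Cl(240°)/tBu(180°) gauche 1.3; CH2Cl(240°)/OCH3(300°) gauche 0.8 → 4.1 kcal/mol.
B has the lowest total (4.1 kcal/mol).

B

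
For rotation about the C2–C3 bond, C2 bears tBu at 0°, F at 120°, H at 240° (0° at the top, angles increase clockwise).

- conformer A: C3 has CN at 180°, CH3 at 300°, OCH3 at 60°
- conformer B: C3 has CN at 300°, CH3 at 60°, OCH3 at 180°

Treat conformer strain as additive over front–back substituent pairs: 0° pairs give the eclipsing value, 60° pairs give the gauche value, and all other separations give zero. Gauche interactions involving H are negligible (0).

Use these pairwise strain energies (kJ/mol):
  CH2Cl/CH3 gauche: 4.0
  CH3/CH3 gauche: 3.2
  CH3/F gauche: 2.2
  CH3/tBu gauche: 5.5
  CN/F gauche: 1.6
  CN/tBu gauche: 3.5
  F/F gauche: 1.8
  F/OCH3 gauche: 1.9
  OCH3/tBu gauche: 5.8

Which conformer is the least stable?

A is staggered. tBu at 0° is gauche with CH3 at 300° (5.5); tBu at 0° is gauche with OCH3 at 60° (5.8); F at 120° is gauche with CN at 180° (1.6); F at 120° is gauche with OCH3 at 60° (1.9). Total 14.8 kJ/mol.
B is staggered. tBu at 0° is gauche with CN at 300° (3.5); tBu at 0° is gauche with CH3 at 60° (5.5); F at 120° is gauche with CH3 at 60° (2.2); F at 120° is gauche with OCH3 at 180° (1.9). Total 13.1 kJ/mol.
A has the highest total (14.8 kJ/mol).

A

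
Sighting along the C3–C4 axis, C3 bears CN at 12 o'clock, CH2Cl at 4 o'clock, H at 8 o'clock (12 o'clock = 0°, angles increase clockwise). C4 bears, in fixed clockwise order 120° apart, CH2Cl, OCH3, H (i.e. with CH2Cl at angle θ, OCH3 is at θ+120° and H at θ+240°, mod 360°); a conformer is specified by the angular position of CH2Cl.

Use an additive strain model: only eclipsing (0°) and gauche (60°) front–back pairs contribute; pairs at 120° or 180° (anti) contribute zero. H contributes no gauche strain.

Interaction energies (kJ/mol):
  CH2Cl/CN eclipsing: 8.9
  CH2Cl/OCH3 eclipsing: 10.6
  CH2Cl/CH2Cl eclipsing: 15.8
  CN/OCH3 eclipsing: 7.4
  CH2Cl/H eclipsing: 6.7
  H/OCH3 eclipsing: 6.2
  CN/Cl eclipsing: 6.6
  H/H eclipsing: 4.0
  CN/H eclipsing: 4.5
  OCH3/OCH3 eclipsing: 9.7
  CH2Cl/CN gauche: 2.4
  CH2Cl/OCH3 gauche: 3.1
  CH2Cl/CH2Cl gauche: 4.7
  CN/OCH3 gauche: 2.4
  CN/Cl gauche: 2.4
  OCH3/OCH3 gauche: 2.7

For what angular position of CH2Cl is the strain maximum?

120°

CH2Cl at 0° is eclipsed. CN at 0° is eclipsed with CH2Cl at 0° (8.9); CH2Cl at 120° is eclipsed with OCH3 at 120° (10.6); H at 240° is eclipsed with H at 240° (4.0). Total 23.5 kJ/mol.
CH2Cl at 60° is staggered. CN at 0° is gauche with CH2Cl at 60° (2.4); CH2Cl at 120° is gauche with CH2Cl at 60° (4.7); CH2Cl at 120° is gauche with OCH3 at 180° (3.1). Total 10.2 kJ/mol.
CH2Cl at 120° is eclipsed. CN at 0° is eclipsed with H at 0° (4.5); CH2Cl at 120° is eclipsed with CH2Cl at 120° (15.8); H at 240° is eclipsed with OCH3 at 240° (6.2). Total 26.5 kJ/mol.
CH2Cl at 180° is staggered. CN at 0° is gauche with OCH3 at 300° (2.4); CH2Cl at 120° is gauche with CH2Cl at 180° (4.7). Total 7.1 kJ/mol.
CH2Cl at 240° is eclipsed. CN at 0° is eclipsed with OCH3 at 0° (7.4); CH2Cl at 120° is eclipsed with H at 120° (6.7); H at 240° is eclipsed with CH2Cl at 240° (6.7). Total 20.8 kJ/mol.
CH2Cl at 300° is staggered. CN at 0° is gauche with CH2Cl at 300° (2.4); CN at 0° is gauche with OCH3 at 60° (2.4); CH2Cl at 120° is gauche with OCH3 at 60° (3.1). Total 7.9 kJ/mol.
The maximum (26.5 kJ/mol) occurs with CH2Cl at 120°.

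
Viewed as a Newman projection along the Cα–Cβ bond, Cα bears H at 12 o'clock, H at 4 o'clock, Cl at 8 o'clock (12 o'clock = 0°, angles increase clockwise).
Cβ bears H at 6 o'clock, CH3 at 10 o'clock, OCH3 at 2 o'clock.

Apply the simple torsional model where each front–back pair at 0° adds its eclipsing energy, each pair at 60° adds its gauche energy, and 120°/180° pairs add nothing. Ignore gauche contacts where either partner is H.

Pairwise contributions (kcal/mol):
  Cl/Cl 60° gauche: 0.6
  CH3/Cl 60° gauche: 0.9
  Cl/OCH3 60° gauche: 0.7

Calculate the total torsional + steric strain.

This conformer (staggered): Cl–CH3 gauche; 0.9 = 0.9 kcal/mol.

0.9 kcal/mol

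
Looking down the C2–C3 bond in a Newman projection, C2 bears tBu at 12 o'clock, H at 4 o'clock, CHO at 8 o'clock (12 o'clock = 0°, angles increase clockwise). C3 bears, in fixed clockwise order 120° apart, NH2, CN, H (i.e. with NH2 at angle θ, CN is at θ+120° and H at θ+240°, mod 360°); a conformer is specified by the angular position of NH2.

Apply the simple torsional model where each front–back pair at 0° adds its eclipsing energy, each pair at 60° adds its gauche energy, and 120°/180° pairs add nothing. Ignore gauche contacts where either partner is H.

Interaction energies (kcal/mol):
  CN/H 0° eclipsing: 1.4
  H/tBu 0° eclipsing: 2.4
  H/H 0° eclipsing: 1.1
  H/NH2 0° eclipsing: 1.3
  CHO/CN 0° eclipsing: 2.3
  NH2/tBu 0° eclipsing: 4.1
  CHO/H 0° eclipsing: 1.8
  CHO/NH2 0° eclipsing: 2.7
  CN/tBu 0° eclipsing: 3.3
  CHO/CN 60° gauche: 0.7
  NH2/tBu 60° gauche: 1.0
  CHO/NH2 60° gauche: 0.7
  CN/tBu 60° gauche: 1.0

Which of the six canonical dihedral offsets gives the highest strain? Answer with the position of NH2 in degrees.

NH2 at 0° (eclipsed): tBu(0°)/NH2(0°) eclipsed 4.1; H(120°)/CN(120°) eclipsed 1.4; CHO(240°)/H(240°) eclipsed 1.8 → 7.3 kcal/mol.
NH2 at 60° (staggered): tBu(0°)/NH2(60°) gauche 1.0; CHO(240°)/CN(180°) gauche 0.7 → 1.7 kcal/mol.
NH2 at 120° (eclipsed): tBu(0°)/H(0°) eclipsed 2.4; H(120°)/NH2(120°) eclipsed 1.3; CHO(240°)/CN(240°) eclipsed 2.3 → 6.0 kcal/mol.
NH2 at 180° (staggered): tBu(0°)/CN(300°) gauche 1.0; CHO(240°)/NH2(180°) gauche 0.7; CHO(240°)/CN(300°) gauche 0.7 → 2.4 kcal/mol.
NH2 at 240° (eclipsed): tBu(0°)/CN(0°) eclipsed 3.3; H(120°)/H(120°) eclipsed 1.1; CHO(240°)/NH2(240°) eclipsed 2.7 → 7.1 kcal/mol.
NH2 at 300° (staggered): tBu(0°)/NH2(300°) gauche 1.0; tBu(0°)/CN(60°) gauche 1.0; CHO(240°)/NH2(300°) gauche 0.7 → 2.7 kcal/mol.
The maximum (7.3 kcal/mol) occurs with NH2 at 0°.

0°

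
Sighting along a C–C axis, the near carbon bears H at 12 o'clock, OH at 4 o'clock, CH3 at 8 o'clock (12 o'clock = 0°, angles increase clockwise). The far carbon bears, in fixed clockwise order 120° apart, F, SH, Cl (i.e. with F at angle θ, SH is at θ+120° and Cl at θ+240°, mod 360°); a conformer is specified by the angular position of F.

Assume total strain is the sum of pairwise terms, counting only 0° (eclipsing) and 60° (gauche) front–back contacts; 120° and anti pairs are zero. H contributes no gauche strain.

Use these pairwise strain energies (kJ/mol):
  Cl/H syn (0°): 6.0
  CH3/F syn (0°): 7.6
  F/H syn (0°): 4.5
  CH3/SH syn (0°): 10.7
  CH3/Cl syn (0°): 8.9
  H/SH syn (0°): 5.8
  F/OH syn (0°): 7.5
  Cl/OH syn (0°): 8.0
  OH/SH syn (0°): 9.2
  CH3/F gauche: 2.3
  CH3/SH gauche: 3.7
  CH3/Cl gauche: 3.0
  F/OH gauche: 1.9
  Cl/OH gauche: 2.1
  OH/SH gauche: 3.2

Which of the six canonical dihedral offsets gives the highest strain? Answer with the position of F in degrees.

F at 0° (eclipsed): H–F eclipsed, OH–SH eclipsed, CH3–Cl eclipsed; 4.5 + 9.2 + 8.9 = 22.6 kJ/mol.
F at 60° (staggered): OH–F gauche, OH–SH gauche, CH3–SH gauche, CH3–Cl gauche; 1.9 + 3.2 + 3.7 + 3.0 = 11.8 kJ/mol.
F at 120° (eclipsed): H–Cl eclipsed, OH–F eclipsed, CH3–SH eclipsed; 6.0 + 7.5 + 10.7 = 24.2 kJ/mol.
F at 180° (staggered): OH–F gauche, OH–Cl gauche, CH3–F gauche, CH3–SH gauche; 1.9 + 2.1 + 2.3 + 3.7 = 10.0 kJ/mol.
F at 240° (eclipsed): H–SH eclipsed, OH–Cl eclipsed, CH3–F eclipsed; 5.8 + 8.0 + 7.6 = 21.4 kJ/mol.
F at 300° (staggered): OH–SH gauche, OH–Cl gauche, CH3–F gauche, CH3–Cl gauche; 3.2 + 2.1 + 2.3 + 3.0 = 10.6 kJ/mol.
The maximum (24.2 kJ/mol) occurs with F at 120°.

120°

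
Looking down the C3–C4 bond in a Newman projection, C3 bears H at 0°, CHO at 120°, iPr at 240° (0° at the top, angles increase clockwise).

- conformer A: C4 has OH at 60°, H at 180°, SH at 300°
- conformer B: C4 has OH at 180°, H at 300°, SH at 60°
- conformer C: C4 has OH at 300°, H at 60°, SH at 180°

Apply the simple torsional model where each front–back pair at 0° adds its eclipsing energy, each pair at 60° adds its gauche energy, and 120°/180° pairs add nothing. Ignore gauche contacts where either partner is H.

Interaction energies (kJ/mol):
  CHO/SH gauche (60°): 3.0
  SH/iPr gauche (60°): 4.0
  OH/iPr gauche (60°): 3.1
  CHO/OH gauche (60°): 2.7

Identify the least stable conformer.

C

A is staggered. CHO at 120° is gauche with OH at 60° (2.7); iPr at 240° is gauche with SH at 300° (4.0). Total 6.7 kJ/mol.
B is staggered. CHO at 120° is gauche with OH at 180° (2.7); CHO at 120° is gauche with SH at 60° (3.0); iPr at 240° is gauche with OH at 180° (3.1). Total 8.8 kJ/mol.
C is staggered. CHO at 120° is gauche with SH at 180° (3.0); iPr at 240° is gauche with OH at 300° (3.1); iPr at 240° is gauche with SH at 180° (4.0). Total 10.1 kJ/mol.
C has the highest total (10.1 kJ/mol).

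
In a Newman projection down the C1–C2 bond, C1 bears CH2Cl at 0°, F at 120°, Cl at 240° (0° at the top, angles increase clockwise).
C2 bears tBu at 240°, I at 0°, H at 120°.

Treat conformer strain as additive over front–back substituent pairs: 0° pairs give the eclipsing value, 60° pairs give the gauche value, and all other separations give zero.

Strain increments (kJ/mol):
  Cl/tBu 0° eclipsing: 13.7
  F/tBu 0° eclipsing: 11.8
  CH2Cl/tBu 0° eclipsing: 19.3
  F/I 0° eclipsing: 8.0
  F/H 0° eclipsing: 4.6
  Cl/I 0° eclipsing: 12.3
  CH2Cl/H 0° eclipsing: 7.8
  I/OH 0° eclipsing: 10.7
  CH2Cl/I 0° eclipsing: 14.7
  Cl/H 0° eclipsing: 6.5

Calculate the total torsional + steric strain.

33.0 kJ/mol

This conformer (eclipsed): CH2Cl(0°)/I(0°) eclipsed 14.7; F(120°)/H(120°) eclipsed 4.6; Cl(240°)/tBu(240°) eclipsed 13.7 → 33.0 kJ/mol.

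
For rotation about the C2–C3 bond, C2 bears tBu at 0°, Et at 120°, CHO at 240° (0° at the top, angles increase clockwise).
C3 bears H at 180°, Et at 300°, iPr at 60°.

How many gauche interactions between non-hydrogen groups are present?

4

Non-H gauche pairs: tBu(0°)/Et(300°); tBu(0°)/iPr(60°); Et(120°)/iPr(60°); CHO(240°)/Et(300°) — 4 interactions.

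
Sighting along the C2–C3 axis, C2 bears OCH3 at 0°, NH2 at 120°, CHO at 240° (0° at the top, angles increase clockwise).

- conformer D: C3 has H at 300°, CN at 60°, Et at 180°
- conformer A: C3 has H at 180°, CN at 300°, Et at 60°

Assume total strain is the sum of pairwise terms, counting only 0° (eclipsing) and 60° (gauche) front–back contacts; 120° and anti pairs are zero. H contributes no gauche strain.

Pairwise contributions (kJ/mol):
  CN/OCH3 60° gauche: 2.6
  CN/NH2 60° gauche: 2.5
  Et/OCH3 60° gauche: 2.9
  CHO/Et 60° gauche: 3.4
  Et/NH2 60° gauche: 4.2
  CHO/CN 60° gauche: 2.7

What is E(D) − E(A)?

+0.3 kJ/mol

D (staggered): OCH3(0°)/CN(60°) gauche 2.6; NH2(120°)/CN(60°) gauche 2.5; NH2(120°)/Et(180°) gauche 4.2; CHO(240°)/Et(180°) gauche 3.4 → 12.7 kJ/mol.
A (staggered): OCH3(0°)/CN(300°) gauche 2.6; OCH3(0°)/Et(60°) gauche 2.9; NH2(120°)/Et(60°) gauche 4.2; CHO(240°)/CN(300°) gauche 2.7 → 12.4 kJ/mol.
E(D) − E(A) = 12.7 − 12.4 = +0.3 kJ/mol.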